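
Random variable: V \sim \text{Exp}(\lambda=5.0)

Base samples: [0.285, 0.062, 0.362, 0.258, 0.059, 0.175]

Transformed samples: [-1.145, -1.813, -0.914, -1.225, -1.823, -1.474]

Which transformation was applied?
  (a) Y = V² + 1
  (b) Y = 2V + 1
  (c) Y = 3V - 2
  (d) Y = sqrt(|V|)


Checking option (c) Y = 3V - 2:
  V = 0.285 -> Y = -1.145 ✓
  V = 0.062 -> Y = -1.813 ✓
  V = 0.362 -> Y = -0.914 ✓
All samples match this transformation.

(c) 3V - 2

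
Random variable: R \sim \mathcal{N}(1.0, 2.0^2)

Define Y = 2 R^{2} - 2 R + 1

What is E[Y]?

E[Y] = 2*E[R²] - 2*E[R] + 1
E[R] = 1
E[R²] = Var(R) + (E[R])² = 4 + 1 = 5
E[Y] = 2*5 - 2*1 + 1 = 9

9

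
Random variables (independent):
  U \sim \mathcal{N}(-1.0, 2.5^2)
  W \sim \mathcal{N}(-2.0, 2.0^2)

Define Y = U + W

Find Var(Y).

For independent RVs: Var(aX + bY) = a²Var(X) + b²Var(Y)
Var(U) = 6.25
Var(W) = 4
Var(Y) = 1²*6.25 + 1²*4
= 1*6.25 + 1*4 = 10.25

10.25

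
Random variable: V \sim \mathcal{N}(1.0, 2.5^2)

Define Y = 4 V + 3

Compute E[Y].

For Y = 4V + 3:
E[Y] = 4 * E[V] + 3
E[V] = 1.0 = 1
E[Y] = 4 * 1 + 3 = 7

7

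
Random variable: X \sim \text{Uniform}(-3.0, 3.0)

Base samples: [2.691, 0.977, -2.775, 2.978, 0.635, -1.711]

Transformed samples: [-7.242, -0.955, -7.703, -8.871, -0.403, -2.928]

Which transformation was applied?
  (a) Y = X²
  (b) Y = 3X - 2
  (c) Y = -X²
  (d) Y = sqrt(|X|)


Checking option (c) Y = -X²:
  X = 2.691 -> Y = -7.242 ✓
  X = 0.977 -> Y = -0.955 ✓
  X = -2.775 -> Y = -7.703 ✓
All samples match this transformation.

(c) -X²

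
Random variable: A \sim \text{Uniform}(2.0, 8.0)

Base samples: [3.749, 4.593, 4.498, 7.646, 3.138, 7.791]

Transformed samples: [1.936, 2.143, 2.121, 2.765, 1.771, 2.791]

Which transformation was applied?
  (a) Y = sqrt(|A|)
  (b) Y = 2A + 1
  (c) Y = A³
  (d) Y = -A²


Checking option (a) Y = sqrt(|A|):
  A = 3.749 -> Y = 1.936 ✓
  A = 4.593 -> Y = 2.143 ✓
  A = 4.498 -> Y = 2.121 ✓
All samples match this transformation.

(a) sqrt(|A|)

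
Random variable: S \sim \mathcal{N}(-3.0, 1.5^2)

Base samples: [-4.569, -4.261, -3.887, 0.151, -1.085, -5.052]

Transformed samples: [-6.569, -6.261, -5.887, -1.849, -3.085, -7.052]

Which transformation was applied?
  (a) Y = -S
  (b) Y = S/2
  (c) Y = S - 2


Checking option (c) Y = S - 2:
  S = -4.569 -> Y = -6.569 ✓
  S = -4.261 -> Y = -6.261 ✓
  S = -3.887 -> Y = -5.887 ✓
All samples match this transformation.

(c) S - 2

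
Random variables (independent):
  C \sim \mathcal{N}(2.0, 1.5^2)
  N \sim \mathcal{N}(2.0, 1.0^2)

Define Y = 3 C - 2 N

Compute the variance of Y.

For independent RVs: Var(aX + bY) = a²Var(X) + b²Var(Y)
Var(C) = 2.25
Var(N) = 1
Var(Y) = 3²*2.25 + (-2)²*1
= 9*2.25 + 4*1 = 24.25

24.25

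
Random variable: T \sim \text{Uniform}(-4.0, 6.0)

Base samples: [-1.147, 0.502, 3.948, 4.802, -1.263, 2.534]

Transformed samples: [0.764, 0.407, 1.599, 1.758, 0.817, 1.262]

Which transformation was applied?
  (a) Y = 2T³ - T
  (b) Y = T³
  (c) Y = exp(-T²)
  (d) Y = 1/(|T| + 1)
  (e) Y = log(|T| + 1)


Checking option (e) Y = log(|T| + 1):
  T = -1.147 -> Y = 0.764 ✓
  T = 0.502 -> Y = 0.407 ✓
  T = 3.948 -> Y = 1.599 ✓
All samples match this transformation.

(e) log(|T| + 1)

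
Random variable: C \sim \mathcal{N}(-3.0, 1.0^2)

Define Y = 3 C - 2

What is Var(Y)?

For Y = aC + b: Var(Y) = a² * Var(C)
Var(C) = 1.0^2 = 1
Var(Y) = 3² * 1 = 9 * 1 = 9

9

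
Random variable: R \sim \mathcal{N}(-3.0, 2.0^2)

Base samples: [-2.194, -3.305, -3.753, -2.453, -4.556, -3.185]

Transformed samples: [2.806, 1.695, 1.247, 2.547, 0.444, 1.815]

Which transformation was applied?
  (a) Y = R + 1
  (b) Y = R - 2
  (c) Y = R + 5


Checking option (c) Y = R + 5:
  R = -2.194 -> Y = 2.806 ✓
  R = -3.305 -> Y = 1.695 ✓
  R = -3.753 -> Y = 1.247 ✓
All samples match this transformation.

(c) R + 5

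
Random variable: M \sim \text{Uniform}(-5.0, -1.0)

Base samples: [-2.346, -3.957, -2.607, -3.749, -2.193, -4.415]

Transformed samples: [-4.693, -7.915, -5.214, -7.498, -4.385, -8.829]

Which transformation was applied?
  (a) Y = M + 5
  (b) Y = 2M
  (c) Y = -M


Checking option (b) Y = 2M:
  M = -2.346 -> Y = -4.693 ✓
  M = -3.957 -> Y = -7.915 ✓
  M = -2.607 -> Y = -5.214 ✓
All samples match this transformation.

(b) 2M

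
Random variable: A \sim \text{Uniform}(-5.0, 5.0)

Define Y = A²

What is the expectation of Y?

E[A²] = Var(A) + (E[A])² = 8.3333333 + 0 = 8.3333333

8.3333333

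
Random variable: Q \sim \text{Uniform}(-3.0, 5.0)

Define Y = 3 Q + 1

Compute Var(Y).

For Y = aQ + b: Var(Y) = a² * Var(Q)
Var(Q) = (5 + 3)^2/12 = 5.3333333
Var(Y) = 3² * 5.3333333 = 9 * 5.3333333 = 48

48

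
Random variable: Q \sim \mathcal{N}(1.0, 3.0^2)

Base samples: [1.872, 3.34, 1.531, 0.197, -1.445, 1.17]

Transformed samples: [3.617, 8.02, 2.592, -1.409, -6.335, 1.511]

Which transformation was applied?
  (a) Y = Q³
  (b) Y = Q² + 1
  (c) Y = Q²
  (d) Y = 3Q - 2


Checking option (d) Y = 3Q - 2:
  Q = 1.872 -> Y = 3.617 ✓
  Q = 3.34 -> Y = 8.02 ✓
  Q = 1.531 -> Y = 2.592 ✓
All samples match this transformation.

(d) 3Q - 2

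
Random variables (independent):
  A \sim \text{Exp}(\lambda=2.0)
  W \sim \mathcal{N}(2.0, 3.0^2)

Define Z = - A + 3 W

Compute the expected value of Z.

E[Z] = -1*E[A] + 3*E[W]
E[A] = 0.5
E[W] = 2
E[Z] = -1*0.5 + 3*2 = 5.5

5.5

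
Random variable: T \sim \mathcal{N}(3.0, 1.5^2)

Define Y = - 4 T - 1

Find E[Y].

For Y = -4T - 1:
E[Y] = -4 * E[T] - 1
E[T] = 3.0 = 3
E[Y] = -4 * 3 - 1 = -13

-13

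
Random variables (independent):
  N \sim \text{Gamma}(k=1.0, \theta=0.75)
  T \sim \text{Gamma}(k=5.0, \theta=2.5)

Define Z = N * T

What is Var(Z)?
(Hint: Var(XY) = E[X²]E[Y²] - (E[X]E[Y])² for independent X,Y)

Var(XY) = E[X²]E[Y²] - (E[X]E[Y])²
E[N] = 0.75, Var(N) = 0.5625
E[T] = 12.5, Var(T) = 31.25
E[N²] = 0.5625 + 0.75² = 1.125
E[T²] = 31.25 + 12.5² = 187.5
Var(Z) = 1.125*187.5 - (0.75*12.5)²
= 210.9375 - 87.890625 = 123.04688

123.04688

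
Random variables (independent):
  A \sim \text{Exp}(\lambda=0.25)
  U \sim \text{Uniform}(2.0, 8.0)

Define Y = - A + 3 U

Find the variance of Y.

For independent RVs: Var(aX + bY) = a²Var(X) + b²Var(Y)
Var(A) = 16
Var(U) = 3
Var(Y) = (-1)²*16 + 3²*3
= 1*16 + 9*3 = 43

43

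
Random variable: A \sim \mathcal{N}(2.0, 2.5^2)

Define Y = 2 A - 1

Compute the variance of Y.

For Y = aA + b: Var(Y) = a² * Var(A)
Var(A) = 2.5^2 = 6.25
Var(Y) = 2² * 6.25 = 4 * 6.25 = 25

25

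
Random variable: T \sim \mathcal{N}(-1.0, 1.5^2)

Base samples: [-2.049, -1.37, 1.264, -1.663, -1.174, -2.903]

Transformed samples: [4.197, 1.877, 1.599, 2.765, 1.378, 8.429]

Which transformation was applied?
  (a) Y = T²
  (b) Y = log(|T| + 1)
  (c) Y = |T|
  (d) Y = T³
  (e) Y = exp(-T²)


Checking option (a) Y = T²:
  T = -2.049 -> Y = 4.197 ✓
  T = -1.37 -> Y = 1.877 ✓
  T = 1.264 -> Y = 1.599 ✓
All samples match this transformation.

(a) T²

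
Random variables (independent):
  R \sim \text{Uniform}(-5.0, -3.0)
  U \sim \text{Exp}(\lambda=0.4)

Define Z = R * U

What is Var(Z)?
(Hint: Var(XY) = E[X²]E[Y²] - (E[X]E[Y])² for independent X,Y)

Var(XY) = E[X²]E[Y²] - (E[X]E[Y])²
E[R] = -4, Var(R) = 0.33333333
E[U] = 2.5, Var(U) = 6.25
E[R²] = 0.33333333 + (-4)² = 16.333333
E[U²] = 6.25 + 2.5² = 12.5
Var(Z) = 16.333333*12.5 - (-4*2.5)²
= 204.16667 - 100 = 104.16667

104.16667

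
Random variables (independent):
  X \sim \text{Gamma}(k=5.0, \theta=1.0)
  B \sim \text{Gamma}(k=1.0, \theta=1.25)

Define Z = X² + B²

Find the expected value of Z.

E[Z] = E[X²] + E[B²]
E[X²] = Var(X) + E[X]² = 5 + 25 = 30
E[B²] = Var(B) + E[B]² = 1.5625 + 1.5625 = 3.125
E[Z] = 30 + 3.125 = 33.125

33.125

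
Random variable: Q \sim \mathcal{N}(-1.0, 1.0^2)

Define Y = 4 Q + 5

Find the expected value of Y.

For Y = 4Q + 5:
E[Y] = 4 * E[Q] + 5
E[Q] = -1.0 = -1
E[Y] = 4 * (-1) + 5 = 1

1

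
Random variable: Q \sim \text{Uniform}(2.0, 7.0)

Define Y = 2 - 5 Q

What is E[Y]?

For Y = -5Q + 2:
E[Y] = -5 * E[Q] + 2
E[Q] = (2 + 7)/2 = 4.5
E[Y] = -5 * 4.5 + 2 = -20.5

-20.5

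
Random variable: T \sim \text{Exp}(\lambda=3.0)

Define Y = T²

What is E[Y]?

Using E[X²] = Var(X) + (E[X])²:
E[T] = 0.33333333
Var(T) = 1/3.0^2 = 0.11111111
E[T²] = 0.11111111 + 0.33333333² = 0.11111111 + 0.11111111 = 0.22222222

0.22222222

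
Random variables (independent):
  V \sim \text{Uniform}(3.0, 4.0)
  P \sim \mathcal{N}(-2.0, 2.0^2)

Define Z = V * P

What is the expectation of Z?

For independent RVs: E[XY] = E[X]*E[Y]
E[V] = 3.5
E[P] = -2
E[Z] = 3.5 * (-2) = -7

-7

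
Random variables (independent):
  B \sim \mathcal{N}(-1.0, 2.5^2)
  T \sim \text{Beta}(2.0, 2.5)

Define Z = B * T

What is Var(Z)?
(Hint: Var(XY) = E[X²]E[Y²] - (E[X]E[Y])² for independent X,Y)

Var(XY) = E[X²]E[Y²] - (E[X]E[Y])²
E[B] = -1, Var(B) = 6.25
E[T] = 0.44444444, Var(T) = 0.044893378
E[B²] = 6.25 + (-1)² = 7.25
E[T²] = 0.044893378 + 0.44444444² = 0.24242424
Var(Z) = 7.25*0.24242424 - (-1*0.44444444)²
= 1.7575758 - 0.19753086 = 1.5600449

1.5600449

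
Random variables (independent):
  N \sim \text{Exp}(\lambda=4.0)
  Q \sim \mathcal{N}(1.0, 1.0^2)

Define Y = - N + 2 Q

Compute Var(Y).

For independent RVs: Var(aX + bY) = a²Var(X) + b²Var(Y)
Var(N) = 0.0625
Var(Q) = 1
Var(Y) = (-1)²*0.0625 + 2²*1
= 1*0.0625 + 4*1 = 4.0625

4.0625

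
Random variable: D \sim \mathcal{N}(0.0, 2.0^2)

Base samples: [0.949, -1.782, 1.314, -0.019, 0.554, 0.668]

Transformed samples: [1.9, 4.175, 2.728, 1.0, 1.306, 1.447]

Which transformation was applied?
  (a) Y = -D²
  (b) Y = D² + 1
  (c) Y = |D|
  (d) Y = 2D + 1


Checking option (b) Y = D² + 1:
  D = 0.949 -> Y = 1.9 ✓
  D = -1.782 -> Y = 4.175 ✓
  D = 1.314 -> Y = 2.728 ✓
All samples match this transformation.

(b) D² + 1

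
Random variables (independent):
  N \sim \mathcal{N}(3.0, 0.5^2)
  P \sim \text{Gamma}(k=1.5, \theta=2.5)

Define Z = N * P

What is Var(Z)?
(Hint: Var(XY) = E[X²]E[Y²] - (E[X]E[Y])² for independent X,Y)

Var(XY) = E[X²]E[Y²] - (E[X]E[Y])²
E[N] = 3, Var(N) = 0.25
E[P] = 3.75, Var(P) = 9.375
E[N²] = 0.25 + 3² = 9.25
E[P²] = 9.375 + 3.75² = 23.4375
Var(Z) = 9.25*23.4375 - (3*3.75)²
= 216.79688 - 126.5625 = 90.234375

90.234375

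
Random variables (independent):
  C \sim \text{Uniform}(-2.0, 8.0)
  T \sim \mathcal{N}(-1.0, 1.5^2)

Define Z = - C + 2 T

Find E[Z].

E[Z] = -1*E[C] + 2*E[T]
E[C] = 3
E[T] = -1
E[Z] = -1*3 + 2*(-1) = -5

-5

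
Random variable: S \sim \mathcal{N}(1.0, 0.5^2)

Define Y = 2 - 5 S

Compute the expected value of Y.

For Y = -5S + 2:
E[Y] = -5 * E[S] + 2
E[S] = 1.0 = 1
E[Y] = -5 * 1 + 2 = -3

-3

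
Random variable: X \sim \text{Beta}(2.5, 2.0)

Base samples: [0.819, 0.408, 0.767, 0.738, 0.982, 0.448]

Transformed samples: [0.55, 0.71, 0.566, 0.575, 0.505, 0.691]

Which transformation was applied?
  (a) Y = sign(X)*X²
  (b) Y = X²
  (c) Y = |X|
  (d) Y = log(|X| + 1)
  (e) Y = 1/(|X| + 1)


Checking option (e) Y = 1/(|X| + 1):
  X = 0.819 -> Y = 0.55 ✓
  X = 0.408 -> Y = 0.71 ✓
  X = 0.767 -> Y = 0.566 ✓
All samples match this transformation.

(e) 1/(|X| + 1)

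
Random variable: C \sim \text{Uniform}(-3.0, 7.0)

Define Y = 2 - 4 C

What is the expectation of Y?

For Y = -4C + 2:
E[Y] = -4 * E[C] + 2
E[C] = (-3 + 7)/2 = 2
E[Y] = -4 * 2 + 2 = -6

-6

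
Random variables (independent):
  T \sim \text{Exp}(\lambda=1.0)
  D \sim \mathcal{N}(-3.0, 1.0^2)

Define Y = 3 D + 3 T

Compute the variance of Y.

For independent RVs: Var(aX + bY) = a²Var(X) + b²Var(Y)
Var(T) = 1
Var(D) = 1
Var(Y) = 3²*1 + 3²*1
= 9*1 + 9*1 = 18

18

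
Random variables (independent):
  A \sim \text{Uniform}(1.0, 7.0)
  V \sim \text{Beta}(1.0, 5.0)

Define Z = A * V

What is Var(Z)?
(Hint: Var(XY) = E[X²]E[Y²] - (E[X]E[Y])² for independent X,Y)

Var(XY) = E[X²]E[Y²] - (E[X]E[Y])²
E[A] = 4, Var(A) = 3
E[V] = 0.16666667, Var(V) = 0.01984127
E[A²] = 3 + 4² = 19
E[V²] = 0.01984127 + 0.16666667² = 0.047619048
Var(Z) = 19*0.047619048 - (4*0.16666667)²
= 0.9047619 - 0.44444444 = 0.46031746

0.46031746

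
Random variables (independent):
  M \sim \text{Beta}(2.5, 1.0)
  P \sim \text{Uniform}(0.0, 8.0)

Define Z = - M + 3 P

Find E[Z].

E[Z] = -1*E[M] + 3*E[P]
E[M] = 0.71428571
E[P] = 4
E[Z] = -1*0.71428571 + 3*4 = 11.285714

11.285714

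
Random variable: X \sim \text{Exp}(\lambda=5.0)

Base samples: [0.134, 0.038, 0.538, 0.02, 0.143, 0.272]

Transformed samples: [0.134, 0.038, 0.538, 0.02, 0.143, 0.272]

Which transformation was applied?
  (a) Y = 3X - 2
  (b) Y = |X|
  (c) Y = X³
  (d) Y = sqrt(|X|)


Checking option (b) Y = |X|:
  X = 0.134 -> Y = 0.134 ✓
  X = 0.038 -> Y = 0.038 ✓
  X = 0.538 -> Y = 0.538 ✓
All samples match this transformation.

(b) |X|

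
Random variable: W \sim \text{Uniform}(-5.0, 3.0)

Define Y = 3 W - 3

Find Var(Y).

For Y = aW + b: Var(Y) = a² * Var(W)
Var(W) = (3 + 5)^2/12 = 5.3333333
Var(Y) = 3² * 5.3333333 = 9 * 5.3333333 = 48

48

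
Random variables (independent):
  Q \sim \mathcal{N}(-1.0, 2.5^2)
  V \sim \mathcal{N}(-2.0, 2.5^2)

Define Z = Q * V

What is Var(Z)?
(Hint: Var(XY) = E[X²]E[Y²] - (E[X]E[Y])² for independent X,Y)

Var(XY) = E[X²]E[Y²] - (E[X]E[Y])²
E[Q] = -1, Var(Q) = 6.25
E[V] = -2, Var(V) = 6.25
E[Q²] = 6.25 + (-1)² = 7.25
E[V²] = 6.25 + (-2)² = 10.25
Var(Z) = 7.25*10.25 - (-1*(-2))²
= 74.3125 - 4 = 70.3125

70.3125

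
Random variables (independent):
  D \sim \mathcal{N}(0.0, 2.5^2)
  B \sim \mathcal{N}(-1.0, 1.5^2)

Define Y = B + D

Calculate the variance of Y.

For independent RVs: Var(aX + bY) = a²Var(X) + b²Var(Y)
Var(D) = 6.25
Var(B) = 2.25
Var(Y) = 1²*6.25 + 1²*2.25
= 1*6.25 + 1*2.25 = 8.5

8.5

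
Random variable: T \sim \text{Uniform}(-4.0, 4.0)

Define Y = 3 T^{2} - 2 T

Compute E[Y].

E[Y] = 3*E[T²] - 2*E[T]
E[T] = 0
E[T²] = Var(T) + (E[T])² = 5.3333333 + 0 = 5.3333333
E[Y] = 3*5.3333333 - 2*0 = 16

16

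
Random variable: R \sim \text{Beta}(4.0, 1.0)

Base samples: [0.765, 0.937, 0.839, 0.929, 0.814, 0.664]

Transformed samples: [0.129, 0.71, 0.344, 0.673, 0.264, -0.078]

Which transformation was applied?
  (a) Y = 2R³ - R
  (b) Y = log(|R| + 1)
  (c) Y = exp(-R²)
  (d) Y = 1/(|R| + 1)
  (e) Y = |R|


Checking option (a) Y = 2R³ - R:
  R = 0.765 -> Y = 0.129 ✓
  R = 0.937 -> Y = 0.71 ✓
  R = 0.839 -> Y = 0.344 ✓
All samples match this transformation.

(a) 2R³ - R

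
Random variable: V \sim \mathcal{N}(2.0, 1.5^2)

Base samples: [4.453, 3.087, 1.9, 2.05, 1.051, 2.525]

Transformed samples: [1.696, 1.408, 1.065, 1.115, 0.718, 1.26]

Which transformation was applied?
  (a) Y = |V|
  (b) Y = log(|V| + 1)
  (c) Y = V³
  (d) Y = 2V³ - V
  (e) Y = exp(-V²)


Checking option (b) Y = log(|V| + 1):
  V = 4.453 -> Y = 1.696 ✓
  V = 3.087 -> Y = 1.408 ✓
  V = 1.9 -> Y = 1.065 ✓
All samples match this transformation.

(b) log(|V| + 1)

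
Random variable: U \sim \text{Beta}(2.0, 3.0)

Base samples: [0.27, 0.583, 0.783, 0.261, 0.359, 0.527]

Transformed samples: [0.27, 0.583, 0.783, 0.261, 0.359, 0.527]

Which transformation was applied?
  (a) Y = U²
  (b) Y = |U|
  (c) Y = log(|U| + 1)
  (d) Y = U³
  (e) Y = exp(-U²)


Checking option (b) Y = |U|:
  U = 0.27 -> Y = 0.27 ✓
  U = 0.583 -> Y = 0.583 ✓
  U = 0.783 -> Y = 0.783 ✓
All samples match this transformation.

(b) |U|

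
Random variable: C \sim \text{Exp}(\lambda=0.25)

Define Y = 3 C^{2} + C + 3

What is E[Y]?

E[Y] = 3*E[C²] + 1*E[C] + 3
E[C] = 4
E[C²] = Var(C) + (E[C])² = 16 + 16 = 32
E[Y] = 3*32 + 1*4 + 3 = 103

103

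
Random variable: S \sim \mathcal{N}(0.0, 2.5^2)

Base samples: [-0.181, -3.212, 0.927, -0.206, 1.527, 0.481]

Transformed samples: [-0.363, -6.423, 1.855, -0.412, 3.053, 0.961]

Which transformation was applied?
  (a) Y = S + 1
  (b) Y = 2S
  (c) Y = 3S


Checking option (b) Y = 2S:
  S = -0.181 -> Y = -0.363 ✓
  S = -3.212 -> Y = -6.423 ✓
  S = 0.927 -> Y = 1.855 ✓
All samples match this transformation.

(b) 2S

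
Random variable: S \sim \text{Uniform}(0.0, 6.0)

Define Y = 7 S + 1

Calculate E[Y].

For Y = 7S + 1:
E[Y] = 7 * E[S] + 1
E[S] = (0 + 6)/2 = 3
E[Y] = 7 * 3 + 1 = 22

22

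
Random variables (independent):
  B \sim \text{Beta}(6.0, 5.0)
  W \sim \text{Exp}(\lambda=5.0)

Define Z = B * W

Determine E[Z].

For independent RVs: E[XY] = E[X]*E[Y]
E[B] = 0.54545455
E[W] = 0.2
E[Z] = 0.54545455 * 0.2 = 0.10909091

0.10909091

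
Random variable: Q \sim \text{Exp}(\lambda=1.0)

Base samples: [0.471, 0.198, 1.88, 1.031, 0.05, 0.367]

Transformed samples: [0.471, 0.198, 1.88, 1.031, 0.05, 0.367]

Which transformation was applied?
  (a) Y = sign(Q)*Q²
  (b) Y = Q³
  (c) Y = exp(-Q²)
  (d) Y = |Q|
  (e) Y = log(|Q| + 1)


Checking option (d) Y = |Q|:
  Q = 0.471 -> Y = 0.471 ✓
  Q = 0.198 -> Y = 0.198 ✓
  Q = 1.88 -> Y = 1.88 ✓
All samples match this transformation.

(d) |Q|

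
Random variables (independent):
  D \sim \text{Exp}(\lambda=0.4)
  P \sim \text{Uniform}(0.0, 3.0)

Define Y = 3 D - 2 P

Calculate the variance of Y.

For independent RVs: Var(aX + bY) = a²Var(X) + b²Var(Y)
Var(D) = 6.25
Var(P) = 0.75
Var(Y) = 3²*6.25 + (-2)²*0.75
= 9*6.25 + 4*0.75 = 59.25

59.25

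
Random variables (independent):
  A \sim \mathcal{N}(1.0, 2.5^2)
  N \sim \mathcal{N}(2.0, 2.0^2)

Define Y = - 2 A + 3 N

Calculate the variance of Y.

For independent RVs: Var(aX + bY) = a²Var(X) + b²Var(Y)
Var(A) = 6.25
Var(N) = 4
Var(Y) = (-2)²*6.25 + 3²*4
= 4*6.25 + 9*4 = 61

61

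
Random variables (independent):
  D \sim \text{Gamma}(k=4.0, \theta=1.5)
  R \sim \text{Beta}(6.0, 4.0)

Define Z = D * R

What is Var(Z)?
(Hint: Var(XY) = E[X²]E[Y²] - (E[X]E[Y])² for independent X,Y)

Var(XY) = E[X²]E[Y²] - (E[X]E[Y])²
E[D] = 6, Var(D) = 9
E[R] = 0.6, Var(R) = 0.021818182
E[D²] = 9 + 6² = 45
E[R²] = 0.021818182 + 0.6² = 0.38181818
Var(Z) = 45*0.38181818 - (6*0.6)²
= 17.181818 - 12.96 = 4.2218182

4.2218182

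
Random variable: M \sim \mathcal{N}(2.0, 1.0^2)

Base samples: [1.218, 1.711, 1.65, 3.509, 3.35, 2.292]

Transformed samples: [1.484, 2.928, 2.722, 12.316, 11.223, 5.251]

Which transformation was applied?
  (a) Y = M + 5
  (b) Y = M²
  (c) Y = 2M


Checking option (b) Y = M²:
  M = 1.218 -> Y = 1.484 ✓
  M = 1.711 -> Y = 2.928 ✓
  M = 1.65 -> Y = 2.722 ✓
All samples match this transformation.

(b) M²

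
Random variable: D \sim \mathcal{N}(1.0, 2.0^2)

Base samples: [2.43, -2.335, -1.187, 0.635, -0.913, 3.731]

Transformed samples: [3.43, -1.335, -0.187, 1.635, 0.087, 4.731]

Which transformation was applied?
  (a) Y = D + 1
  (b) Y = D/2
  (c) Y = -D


Checking option (a) Y = D + 1:
  D = 2.43 -> Y = 3.43 ✓
  D = -2.335 -> Y = -1.335 ✓
  D = -1.187 -> Y = -0.187 ✓
All samples match this transformation.

(a) D + 1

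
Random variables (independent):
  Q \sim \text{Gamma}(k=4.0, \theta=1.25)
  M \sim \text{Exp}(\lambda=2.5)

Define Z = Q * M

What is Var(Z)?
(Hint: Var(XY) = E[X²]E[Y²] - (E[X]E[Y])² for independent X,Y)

Var(XY) = E[X²]E[Y²] - (E[X]E[Y])²
E[Q] = 5, Var(Q) = 6.25
E[M] = 0.4, Var(M) = 0.16
E[Q²] = 6.25 + 5² = 31.25
E[M²] = 0.16 + 0.4² = 0.32
Var(Z) = 31.25*0.32 - (5*0.4)²
= 10 - 4 = 6

6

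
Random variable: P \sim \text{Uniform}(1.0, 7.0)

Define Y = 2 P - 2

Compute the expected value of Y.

For Y = 2P - 2:
E[Y] = 2 * E[P] - 2
E[P] = (1 + 7)/2 = 4
E[Y] = 2 * 4 - 2 = 6

6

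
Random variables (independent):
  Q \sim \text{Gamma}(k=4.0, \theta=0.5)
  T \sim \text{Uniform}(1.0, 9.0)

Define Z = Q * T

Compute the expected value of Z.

For independent RVs: E[XY] = E[X]*E[Y]
E[Q] = 2
E[T] = 5
E[Z] = 2 * 5 = 10

10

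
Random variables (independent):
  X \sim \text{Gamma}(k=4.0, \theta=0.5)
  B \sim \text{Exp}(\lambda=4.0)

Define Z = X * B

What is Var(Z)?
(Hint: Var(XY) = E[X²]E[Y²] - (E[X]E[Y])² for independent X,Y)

Var(XY) = E[X²]E[Y²] - (E[X]E[Y])²
E[X] = 2, Var(X) = 1
E[B] = 0.25, Var(B) = 0.0625
E[X²] = 1 + 2² = 5
E[B²] = 0.0625 + 0.25² = 0.125
Var(Z) = 5*0.125 - (2*0.25)²
= 0.625 - 0.25 = 0.375

0.375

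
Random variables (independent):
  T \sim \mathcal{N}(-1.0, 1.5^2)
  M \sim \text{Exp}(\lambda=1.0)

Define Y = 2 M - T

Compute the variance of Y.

For independent RVs: Var(aX + bY) = a²Var(X) + b²Var(Y)
Var(T) = 2.25
Var(M) = 1
Var(Y) = (-1)²*2.25 + 2²*1
= 1*2.25 + 4*1 = 6.25

6.25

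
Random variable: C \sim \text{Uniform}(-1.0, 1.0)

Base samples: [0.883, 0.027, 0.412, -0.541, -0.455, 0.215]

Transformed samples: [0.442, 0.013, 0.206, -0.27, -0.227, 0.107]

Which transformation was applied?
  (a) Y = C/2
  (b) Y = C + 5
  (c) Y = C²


Checking option (a) Y = C/2:
  C = 0.883 -> Y = 0.442 ✓
  C = 0.027 -> Y = 0.013 ✓
  C = 0.412 -> Y = 0.206 ✓
All samples match this transformation.

(a) C/2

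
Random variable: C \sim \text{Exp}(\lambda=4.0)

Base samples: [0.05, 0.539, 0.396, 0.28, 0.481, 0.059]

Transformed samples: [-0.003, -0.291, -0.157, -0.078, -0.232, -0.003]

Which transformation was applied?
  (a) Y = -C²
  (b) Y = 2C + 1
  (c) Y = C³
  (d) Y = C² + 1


Checking option (a) Y = -C²:
  C = 0.05 -> Y = -0.003 ✓
  C = 0.539 -> Y = -0.291 ✓
  C = 0.396 -> Y = -0.157 ✓
All samples match this transformation.

(a) -C²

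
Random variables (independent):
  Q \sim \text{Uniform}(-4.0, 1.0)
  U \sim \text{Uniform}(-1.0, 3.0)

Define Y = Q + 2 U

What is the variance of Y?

For independent RVs: Var(aX + bY) = a²Var(X) + b²Var(Y)
Var(Q) = 2.0833333
Var(U) = 1.3333333
Var(Y) = 1²*2.0833333 + 2²*1.3333333
= 1*2.0833333 + 4*1.3333333 = 7.4166667

7.4166667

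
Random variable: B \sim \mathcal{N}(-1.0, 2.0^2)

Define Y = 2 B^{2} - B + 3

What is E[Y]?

E[Y] = 2*E[B²] - 1*E[B] + 3
E[B] = -1
E[B²] = Var(B) + (E[B])² = 4 + 1 = 5
E[Y] = 2*5 - 1*(-1) + 3 = 14

14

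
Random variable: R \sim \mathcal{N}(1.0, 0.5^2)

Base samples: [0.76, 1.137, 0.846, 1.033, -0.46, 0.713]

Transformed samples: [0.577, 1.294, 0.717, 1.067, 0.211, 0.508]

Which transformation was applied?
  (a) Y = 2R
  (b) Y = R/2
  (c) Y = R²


Checking option (c) Y = R²:
  R = 0.76 -> Y = 0.577 ✓
  R = 1.137 -> Y = 1.294 ✓
  R = 0.846 -> Y = 0.717 ✓
All samples match this transformation.

(c) R²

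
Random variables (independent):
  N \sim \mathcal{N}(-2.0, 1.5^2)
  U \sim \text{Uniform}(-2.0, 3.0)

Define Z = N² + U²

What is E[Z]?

E[Z] = E[N²] + E[U²]
E[N²] = Var(N) + E[N]² = 2.25 + 4 = 6.25
E[U²] = Var(U) + E[U]² = 2.0833333 + 0.25 = 2.3333333
E[Z] = 6.25 + 2.3333333 = 8.5833333

8.5833333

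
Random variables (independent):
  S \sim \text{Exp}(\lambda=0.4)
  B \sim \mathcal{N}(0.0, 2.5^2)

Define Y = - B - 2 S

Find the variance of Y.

For independent RVs: Var(aX + bY) = a²Var(X) + b²Var(Y)
Var(S) = 6.25
Var(B) = 6.25
Var(Y) = (-2)²*6.25 + (-1)²*6.25
= 4*6.25 + 1*6.25 = 31.25

31.25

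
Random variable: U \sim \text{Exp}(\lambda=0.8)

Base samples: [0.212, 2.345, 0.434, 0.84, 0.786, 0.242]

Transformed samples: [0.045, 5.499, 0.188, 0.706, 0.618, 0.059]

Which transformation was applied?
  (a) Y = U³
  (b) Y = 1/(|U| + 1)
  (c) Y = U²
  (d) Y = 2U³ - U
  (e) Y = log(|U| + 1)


Checking option (c) Y = U²:
  U = 0.212 -> Y = 0.045 ✓
  U = 2.345 -> Y = 5.499 ✓
  U = 0.434 -> Y = 0.188 ✓
All samples match this transformation.

(c) U²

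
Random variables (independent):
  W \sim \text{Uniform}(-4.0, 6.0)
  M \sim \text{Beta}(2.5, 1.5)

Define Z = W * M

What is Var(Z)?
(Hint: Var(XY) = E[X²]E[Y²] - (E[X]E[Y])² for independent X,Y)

Var(XY) = E[X²]E[Y²] - (E[X]E[Y])²
E[W] = 1, Var(W) = 8.3333333
E[M] = 0.625, Var(M) = 0.046875
E[W²] = 8.3333333 + 1² = 9.3333333
E[M²] = 0.046875 + 0.625² = 0.4375
Var(Z) = 9.3333333*0.4375 - (1*0.625)²
= 4.0833333 - 0.390625 = 3.6927083

3.6927083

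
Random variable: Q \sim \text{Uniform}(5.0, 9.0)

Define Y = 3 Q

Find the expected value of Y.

For Y = 3Q:
E[Y] = 3 * E[Q]
E[Q] = (5 + 9)/2 = 7
E[Y] = 3 * 7 = 21

21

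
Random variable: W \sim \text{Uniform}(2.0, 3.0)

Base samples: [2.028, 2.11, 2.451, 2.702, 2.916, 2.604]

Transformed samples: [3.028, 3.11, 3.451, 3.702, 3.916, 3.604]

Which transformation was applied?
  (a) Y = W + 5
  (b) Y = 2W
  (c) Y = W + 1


Checking option (c) Y = W + 1:
  W = 2.028 -> Y = 3.028 ✓
  W = 2.11 -> Y = 3.11 ✓
  W = 2.451 -> Y = 3.451 ✓
All samples match this transformation.

(c) W + 1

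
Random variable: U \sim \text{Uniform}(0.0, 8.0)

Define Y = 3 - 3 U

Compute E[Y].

For Y = -3U + 3:
E[Y] = -3 * E[U] + 3
E[U] = (0 + 8)/2 = 4
E[Y] = -3 * 4 + 3 = -9

-9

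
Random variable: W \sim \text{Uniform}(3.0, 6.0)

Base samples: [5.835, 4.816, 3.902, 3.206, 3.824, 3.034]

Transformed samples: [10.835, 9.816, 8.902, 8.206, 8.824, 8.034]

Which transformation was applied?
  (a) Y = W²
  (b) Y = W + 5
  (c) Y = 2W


Checking option (b) Y = W + 5:
  W = 5.835 -> Y = 10.835 ✓
  W = 4.816 -> Y = 9.816 ✓
  W = 3.902 -> Y = 8.902 ✓
All samples match this transformation.

(b) W + 5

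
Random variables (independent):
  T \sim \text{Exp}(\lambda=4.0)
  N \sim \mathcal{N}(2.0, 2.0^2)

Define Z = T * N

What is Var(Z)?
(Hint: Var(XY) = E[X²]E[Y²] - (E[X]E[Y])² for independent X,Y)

Var(XY) = E[X²]E[Y²] - (E[X]E[Y])²
E[T] = 0.25, Var(T) = 0.0625
E[N] = 2, Var(N) = 4
E[T²] = 0.0625 + 0.25² = 0.125
E[N²] = 4 + 2² = 8
Var(Z) = 0.125*8 - (0.25*2)²
= 1 - 0.25 = 0.75

0.75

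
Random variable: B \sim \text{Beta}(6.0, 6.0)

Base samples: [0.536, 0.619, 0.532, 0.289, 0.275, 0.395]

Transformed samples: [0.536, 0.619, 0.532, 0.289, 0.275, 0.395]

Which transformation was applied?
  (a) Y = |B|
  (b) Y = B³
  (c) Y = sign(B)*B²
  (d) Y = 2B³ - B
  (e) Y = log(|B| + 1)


Checking option (a) Y = |B|:
  B = 0.536 -> Y = 0.536 ✓
  B = 0.619 -> Y = 0.619 ✓
  B = 0.532 -> Y = 0.532 ✓
All samples match this transformation.

(a) |B|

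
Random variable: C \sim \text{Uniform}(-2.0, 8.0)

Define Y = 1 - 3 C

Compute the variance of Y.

For Y = aC + b: Var(Y) = a² * Var(C)
Var(C) = (8 + 2)^2/12 = 8.3333333
Var(Y) = (-3)² * 8.3333333 = 9 * 8.3333333 = 75

75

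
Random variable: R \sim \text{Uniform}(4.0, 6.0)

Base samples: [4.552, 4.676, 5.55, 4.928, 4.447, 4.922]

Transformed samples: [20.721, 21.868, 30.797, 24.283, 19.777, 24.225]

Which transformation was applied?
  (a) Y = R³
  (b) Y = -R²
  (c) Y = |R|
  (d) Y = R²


Checking option (d) Y = R²:
  R = 4.552 -> Y = 20.721 ✓
  R = 4.676 -> Y = 21.868 ✓
  R = 5.55 -> Y = 30.797 ✓
All samples match this transformation.

(d) R²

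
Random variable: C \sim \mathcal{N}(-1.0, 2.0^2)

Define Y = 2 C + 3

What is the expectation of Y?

For Y = 2C + 3:
E[Y] = 2 * E[C] + 3
E[C] = -1.0 = -1
E[Y] = 2 * (-1) + 3 = 1

1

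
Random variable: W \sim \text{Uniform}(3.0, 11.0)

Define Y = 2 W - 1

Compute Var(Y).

For Y = aW + b: Var(Y) = a² * Var(W)
Var(W) = (11 - 3)^2/12 = 5.3333333
Var(Y) = 2² * 5.3333333 = 4 * 5.3333333 = 21.333333

21.333333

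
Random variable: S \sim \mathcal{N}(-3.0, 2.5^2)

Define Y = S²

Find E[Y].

E[S²] = Var(S) + (E[S])² = 6.25 + 9 = 15.25

15.25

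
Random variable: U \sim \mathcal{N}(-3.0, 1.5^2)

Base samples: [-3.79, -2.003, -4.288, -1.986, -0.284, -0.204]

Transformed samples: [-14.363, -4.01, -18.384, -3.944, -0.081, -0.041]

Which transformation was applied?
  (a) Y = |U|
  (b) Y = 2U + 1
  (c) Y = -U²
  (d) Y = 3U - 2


Checking option (c) Y = -U²:
  U = -3.79 -> Y = -14.363 ✓
  U = -2.003 -> Y = -4.01 ✓
  U = -4.288 -> Y = -18.384 ✓
All samples match this transformation.

(c) -U²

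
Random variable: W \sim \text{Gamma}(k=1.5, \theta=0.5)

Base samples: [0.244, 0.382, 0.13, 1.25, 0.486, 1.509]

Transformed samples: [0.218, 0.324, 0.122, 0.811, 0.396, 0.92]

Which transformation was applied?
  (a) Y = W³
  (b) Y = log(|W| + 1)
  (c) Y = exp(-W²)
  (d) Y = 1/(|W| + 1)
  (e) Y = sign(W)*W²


Checking option (b) Y = log(|W| + 1):
  W = 0.244 -> Y = 0.218 ✓
  W = 0.382 -> Y = 0.324 ✓
  W = 0.13 -> Y = 0.122 ✓
All samples match this transformation.

(b) log(|W| + 1)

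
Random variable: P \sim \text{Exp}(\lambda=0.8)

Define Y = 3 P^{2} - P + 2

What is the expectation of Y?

E[Y] = 3*E[P²] - 1*E[P] + 2
E[P] = 1.25
E[P²] = Var(P) + (E[P])² = 1.5625 + 1.5625 = 3.125
E[Y] = 3*3.125 - 1*1.25 + 2 = 10.125

10.125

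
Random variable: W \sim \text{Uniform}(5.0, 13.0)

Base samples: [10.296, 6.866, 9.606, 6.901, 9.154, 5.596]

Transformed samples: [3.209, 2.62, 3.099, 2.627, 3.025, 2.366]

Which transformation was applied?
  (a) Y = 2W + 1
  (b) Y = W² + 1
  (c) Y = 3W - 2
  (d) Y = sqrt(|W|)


Checking option (d) Y = sqrt(|W|):
  W = 10.296 -> Y = 3.209 ✓
  W = 6.866 -> Y = 2.62 ✓
  W = 9.606 -> Y = 3.099 ✓
All samples match this transformation.

(d) sqrt(|W|)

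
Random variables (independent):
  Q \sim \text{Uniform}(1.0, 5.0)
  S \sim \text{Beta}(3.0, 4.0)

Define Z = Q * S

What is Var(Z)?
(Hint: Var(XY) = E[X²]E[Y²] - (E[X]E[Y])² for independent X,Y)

Var(XY) = E[X²]E[Y²] - (E[X]E[Y])²
E[Q] = 3, Var(Q) = 1.3333333
E[S] = 0.42857143, Var(S) = 0.030612245
E[Q²] = 1.3333333 + 3² = 10.333333
E[S²] = 0.030612245 + 0.42857143² = 0.21428571
Var(Z) = 10.333333*0.21428571 - (3*0.42857143)²
= 2.2142857 - 1.6530612 = 0.56122449

0.56122449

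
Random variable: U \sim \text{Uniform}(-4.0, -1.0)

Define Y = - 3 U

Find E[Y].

For Y = -3U:
E[Y] = -3 * E[U]
E[U] = (-4 - 1)/2 = -2.5
E[Y] = -3 * (-2.5) = 7.5

7.5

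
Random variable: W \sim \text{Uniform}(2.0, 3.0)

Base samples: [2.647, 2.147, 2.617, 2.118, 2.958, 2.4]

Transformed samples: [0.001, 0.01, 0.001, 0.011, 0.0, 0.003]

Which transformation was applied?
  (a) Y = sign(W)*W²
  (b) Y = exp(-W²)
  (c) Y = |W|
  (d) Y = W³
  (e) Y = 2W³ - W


Checking option (b) Y = exp(-W²):
  W = 2.647 -> Y = 0.001 ✓
  W = 2.147 -> Y = 0.01 ✓
  W = 2.617 -> Y = 0.001 ✓
All samples match this transformation.

(b) exp(-W²)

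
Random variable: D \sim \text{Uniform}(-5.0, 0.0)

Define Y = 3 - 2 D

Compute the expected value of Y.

For Y = -2D + 3:
E[Y] = -2 * E[D] + 3
E[D] = (-5 + 0)/2 = -2.5
E[Y] = -2 * (-2.5) + 3 = 8

8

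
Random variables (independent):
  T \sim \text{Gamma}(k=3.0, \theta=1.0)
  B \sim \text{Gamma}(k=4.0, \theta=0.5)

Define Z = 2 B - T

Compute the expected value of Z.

E[Z] = -1*E[T] + 2*E[B]
E[T] = 3
E[B] = 2
E[Z] = -1*3 + 2*2 = 1

1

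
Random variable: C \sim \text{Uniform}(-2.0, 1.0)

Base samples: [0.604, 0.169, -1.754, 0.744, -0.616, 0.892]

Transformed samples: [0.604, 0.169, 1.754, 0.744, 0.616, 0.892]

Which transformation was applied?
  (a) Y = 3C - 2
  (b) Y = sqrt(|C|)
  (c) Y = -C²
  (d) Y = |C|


Checking option (d) Y = |C|:
  C = 0.604 -> Y = 0.604 ✓
  C = 0.169 -> Y = 0.169 ✓
  C = -1.754 -> Y = 1.754 ✓
All samples match this transformation.

(d) |C|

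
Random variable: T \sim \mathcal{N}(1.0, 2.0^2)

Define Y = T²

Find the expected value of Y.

Using E[X²] = Var(X) + (E[X])²:
E[T] = 1
Var(T) = 2.0^2 = 4
E[T²] = 4 + 1² = 4 + 1 = 5

5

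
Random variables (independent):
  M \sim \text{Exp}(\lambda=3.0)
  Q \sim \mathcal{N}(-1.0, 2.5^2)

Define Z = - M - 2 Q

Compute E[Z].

E[Z] = -1*E[M] - 2*E[Q]
E[M] = 0.33333333
E[Q] = -1
E[Z] = -1*0.33333333 - 2*(-1) = 1.6666667

1.6666667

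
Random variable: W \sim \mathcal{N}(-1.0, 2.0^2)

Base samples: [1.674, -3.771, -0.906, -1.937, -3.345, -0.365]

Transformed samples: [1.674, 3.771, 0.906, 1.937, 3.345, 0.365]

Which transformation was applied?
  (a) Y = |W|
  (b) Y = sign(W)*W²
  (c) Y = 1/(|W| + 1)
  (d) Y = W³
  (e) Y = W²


Checking option (a) Y = |W|:
  W = 1.674 -> Y = 1.674 ✓
  W = -3.771 -> Y = 3.771 ✓
  W = -0.906 -> Y = 0.906 ✓
All samples match this transformation.

(a) |W|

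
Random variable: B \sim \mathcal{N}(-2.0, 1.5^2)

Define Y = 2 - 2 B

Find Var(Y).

For Y = aB + b: Var(Y) = a² * Var(B)
Var(B) = 1.5^2 = 2.25
Var(Y) = (-2)² * 2.25 = 4 * 2.25 = 9

9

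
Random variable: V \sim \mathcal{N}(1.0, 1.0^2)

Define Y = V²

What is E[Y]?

Using E[X²] = Var(X) + (E[X])²:
E[V] = 1
Var(V) = 1.0^2 = 1
E[V²] = 1 + 1² = 1 + 1 = 2

2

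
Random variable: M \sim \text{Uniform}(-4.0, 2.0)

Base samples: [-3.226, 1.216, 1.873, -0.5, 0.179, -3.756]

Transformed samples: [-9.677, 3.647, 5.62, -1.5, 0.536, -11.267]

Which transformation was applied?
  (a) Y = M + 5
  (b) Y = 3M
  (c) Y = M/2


Checking option (b) Y = 3M:
  M = -3.226 -> Y = -9.677 ✓
  M = 1.216 -> Y = 3.647 ✓
  M = 1.873 -> Y = 5.62 ✓
All samples match this transformation.

(b) 3M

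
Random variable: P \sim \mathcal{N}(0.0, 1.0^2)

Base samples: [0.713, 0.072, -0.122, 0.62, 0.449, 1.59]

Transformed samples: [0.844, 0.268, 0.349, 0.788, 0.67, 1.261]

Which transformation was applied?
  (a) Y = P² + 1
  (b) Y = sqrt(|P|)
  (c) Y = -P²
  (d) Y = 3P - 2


Checking option (b) Y = sqrt(|P|):
  P = 0.713 -> Y = 0.844 ✓
  P = 0.072 -> Y = 0.268 ✓
  P = -0.122 -> Y = 0.349 ✓
All samples match this transformation.

(b) sqrt(|P|)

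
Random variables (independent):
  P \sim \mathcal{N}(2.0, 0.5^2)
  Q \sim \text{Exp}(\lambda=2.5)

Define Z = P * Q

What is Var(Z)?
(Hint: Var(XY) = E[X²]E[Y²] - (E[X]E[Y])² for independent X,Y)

Var(XY) = E[X²]E[Y²] - (E[X]E[Y])²
E[P] = 2, Var(P) = 0.25
E[Q] = 0.4, Var(Q) = 0.16
E[P²] = 0.25 + 2² = 4.25
E[Q²] = 0.16 + 0.4² = 0.32
Var(Z) = 4.25*0.32 - (2*0.4)²
= 1.36 - 0.64 = 0.72

0.72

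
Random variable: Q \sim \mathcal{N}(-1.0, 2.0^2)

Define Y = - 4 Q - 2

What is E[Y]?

For Y = -4Q - 2:
E[Y] = -4 * E[Q] - 2
E[Q] = -1.0 = -1
E[Y] = -4 * (-1) - 2 = 2

2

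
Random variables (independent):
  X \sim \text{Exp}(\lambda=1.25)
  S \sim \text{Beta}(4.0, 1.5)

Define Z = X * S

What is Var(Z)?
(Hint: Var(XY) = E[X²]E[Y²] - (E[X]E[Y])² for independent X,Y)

Var(XY) = E[X²]E[Y²] - (E[X]E[Y])²
E[X] = 0.8, Var(X) = 0.64
E[S] = 0.72727273, Var(S) = 0.03051494
E[X²] = 0.64 + 0.8² = 1.28
E[S²] = 0.03051494 + 0.72727273² = 0.55944056
Var(Z) = 1.28*0.55944056 - (0.8*0.72727273)²
= 0.71608392 - 0.3385124 = 0.37757152

0.37757152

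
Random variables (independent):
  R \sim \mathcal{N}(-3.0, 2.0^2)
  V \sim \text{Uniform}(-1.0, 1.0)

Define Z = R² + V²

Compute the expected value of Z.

E[Z] = E[R²] + E[V²]
E[R²] = Var(R) + E[R]² = 4 + 9 = 13
E[V²] = Var(V) + E[V]² = 0.33333333 + 0 = 0.33333333
E[Z] = 13 + 0.33333333 = 13.333333

13.333333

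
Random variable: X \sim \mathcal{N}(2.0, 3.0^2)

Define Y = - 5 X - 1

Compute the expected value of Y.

For Y = -5X - 1:
E[Y] = -5 * E[X] - 1
E[X] = 2.0 = 2
E[Y] = -5 * 2 - 1 = -11

-11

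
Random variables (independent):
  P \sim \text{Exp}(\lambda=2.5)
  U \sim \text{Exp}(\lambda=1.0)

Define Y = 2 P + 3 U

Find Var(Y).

For independent RVs: Var(aX + bY) = a²Var(X) + b²Var(Y)
Var(P) = 0.16
Var(U) = 1
Var(Y) = 2²*0.16 + 3²*1
= 4*0.16 + 9*1 = 9.64

9.64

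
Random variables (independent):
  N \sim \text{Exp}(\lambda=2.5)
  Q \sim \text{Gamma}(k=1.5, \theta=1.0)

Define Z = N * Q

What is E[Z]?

For independent RVs: E[XY] = E[X]*E[Y]
E[N] = 0.4
E[Q] = 1.5
E[Z] = 0.4 * 1.5 = 0.6

0.6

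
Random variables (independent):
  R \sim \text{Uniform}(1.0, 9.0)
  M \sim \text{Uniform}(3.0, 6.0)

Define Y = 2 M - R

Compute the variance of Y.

For independent RVs: Var(aX + bY) = a²Var(X) + b²Var(Y)
Var(R) = 5.3333333
Var(M) = 0.75
Var(Y) = (-1)²*5.3333333 + 2²*0.75
= 1*5.3333333 + 4*0.75 = 8.3333333

8.3333333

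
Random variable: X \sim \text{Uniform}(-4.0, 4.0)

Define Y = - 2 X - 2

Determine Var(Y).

For Y = aX + b: Var(Y) = a² * Var(X)
Var(X) = (4 + 4)^2/12 = 5.3333333
Var(Y) = (-2)² * 5.3333333 = 4 * 5.3333333 = 21.333333

21.333333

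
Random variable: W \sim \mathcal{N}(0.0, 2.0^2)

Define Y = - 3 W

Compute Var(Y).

For Y = aW + b: Var(Y) = a² * Var(W)
Var(W) = 2.0^2 = 4
Var(Y) = (-3)² * 4 = 9 * 4 = 36

36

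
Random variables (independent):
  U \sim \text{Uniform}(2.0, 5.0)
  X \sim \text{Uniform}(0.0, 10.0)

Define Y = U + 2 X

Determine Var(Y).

For independent RVs: Var(aX + bY) = a²Var(X) + b²Var(Y)
Var(U) = 0.75
Var(X) = 8.3333333
Var(Y) = 1²*0.75 + 2²*8.3333333
= 1*0.75 + 4*8.3333333 = 34.083333

34.083333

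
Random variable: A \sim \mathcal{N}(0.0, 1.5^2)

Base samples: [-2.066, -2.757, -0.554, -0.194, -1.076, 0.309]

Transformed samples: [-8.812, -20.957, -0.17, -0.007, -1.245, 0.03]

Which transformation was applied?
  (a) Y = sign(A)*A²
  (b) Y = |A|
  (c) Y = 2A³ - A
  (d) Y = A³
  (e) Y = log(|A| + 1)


Checking option (d) Y = A³:
  A = -2.066 -> Y = -8.812 ✓
  A = -2.757 -> Y = -20.957 ✓
  A = -0.554 -> Y = -0.17 ✓
All samples match this transformation.

(d) A³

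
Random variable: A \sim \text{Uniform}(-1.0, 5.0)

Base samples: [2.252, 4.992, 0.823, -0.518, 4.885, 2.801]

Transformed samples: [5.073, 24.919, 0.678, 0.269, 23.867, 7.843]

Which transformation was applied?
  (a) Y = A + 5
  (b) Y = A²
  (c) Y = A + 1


Checking option (b) Y = A²:
  A = 2.252 -> Y = 5.073 ✓
  A = 4.992 -> Y = 24.919 ✓
  A = 0.823 -> Y = 0.678 ✓
All samples match this transformation.

(b) A²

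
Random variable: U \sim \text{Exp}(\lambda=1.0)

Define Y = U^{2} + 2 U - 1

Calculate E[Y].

E[Y] = 1*E[U²] + 2*E[U] - 1
E[U] = 1
E[U²] = Var(U) + (E[U])² = 1 + 1 = 2
E[Y] = 1*2 + 2*1 - 1 = 3

3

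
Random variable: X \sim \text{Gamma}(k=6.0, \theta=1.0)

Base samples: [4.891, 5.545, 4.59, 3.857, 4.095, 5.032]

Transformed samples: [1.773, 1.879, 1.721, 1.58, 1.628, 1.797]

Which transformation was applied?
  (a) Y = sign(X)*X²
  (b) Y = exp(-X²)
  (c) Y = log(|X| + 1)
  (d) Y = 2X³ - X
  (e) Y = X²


Checking option (c) Y = log(|X| + 1):
  X = 4.891 -> Y = 1.773 ✓
  X = 5.545 -> Y = 1.879 ✓
  X = 4.59 -> Y = 1.721 ✓
All samples match this transformation.

(c) log(|X| + 1)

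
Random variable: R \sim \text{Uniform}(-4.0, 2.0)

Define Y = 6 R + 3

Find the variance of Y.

For Y = aR + b: Var(Y) = a² * Var(R)
Var(R) = (2 + 4)^2/12 = 3
Var(Y) = 6² * 3 = 36 * 3 = 108

108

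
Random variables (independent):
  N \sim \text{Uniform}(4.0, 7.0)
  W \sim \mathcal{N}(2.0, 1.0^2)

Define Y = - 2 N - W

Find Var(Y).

For independent RVs: Var(aX + bY) = a²Var(X) + b²Var(Y)
Var(N) = 0.75
Var(W) = 1
Var(Y) = (-2)²*0.75 + (-1)²*1
= 4*0.75 + 1*1 = 4

4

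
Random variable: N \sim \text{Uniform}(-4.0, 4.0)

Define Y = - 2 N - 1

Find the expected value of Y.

For Y = -2N - 1:
E[Y] = -2 * E[N] - 1
E[N] = (-4 + 4)/2 = 0
E[Y] = -2 * 0 - 1 = -1

-1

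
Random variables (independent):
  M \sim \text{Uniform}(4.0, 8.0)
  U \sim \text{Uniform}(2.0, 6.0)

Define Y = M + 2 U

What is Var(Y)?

For independent RVs: Var(aX + bY) = a²Var(X) + b²Var(Y)
Var(M) = 1.3333333
Var(U) = 1.3333333
Var(Y) = 1²*1.3333333 + 2²*1.3333333
= 1*1.3333333 + 4*1.3333333 = 6.6666667

6.6666667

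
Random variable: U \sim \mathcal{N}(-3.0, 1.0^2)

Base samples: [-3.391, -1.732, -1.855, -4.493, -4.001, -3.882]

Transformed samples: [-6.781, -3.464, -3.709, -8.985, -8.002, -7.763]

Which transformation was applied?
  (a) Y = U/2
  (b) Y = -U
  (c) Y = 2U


Checking option (c) Y = 2U:
  U = -3.391 -> Y = -6.781 ✓
  U = -1.732 -> Y = -3.464 ✓
  U = -1.855 -> Y = -3.709 ✓
All samples match this transformation.

(c) 2U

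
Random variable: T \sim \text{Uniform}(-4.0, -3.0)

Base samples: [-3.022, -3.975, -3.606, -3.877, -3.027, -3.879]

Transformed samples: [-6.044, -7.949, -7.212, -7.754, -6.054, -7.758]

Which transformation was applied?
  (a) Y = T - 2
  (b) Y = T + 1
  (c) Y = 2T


Checking option (c) Y = 2T:
  T = -3.022 -> Y = -6.044 ✓
  T = -3.975 -> Y = -7.949 ✓
  T = -3.606 -> Y = -7.212 ✓
All samples match this transformation.

(c) 2T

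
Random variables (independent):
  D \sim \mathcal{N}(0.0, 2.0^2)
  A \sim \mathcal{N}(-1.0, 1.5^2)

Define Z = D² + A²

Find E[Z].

E[Z] = E[D²] + E[A²]
E[D²] = Var(D) + E[D]² = 4 + 0 = 4
E[A²] = Var(A) + E[A]² = 2.25 + 1 = 3.25
E[Z] = 4 + 3.25 = 7.25

7.25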